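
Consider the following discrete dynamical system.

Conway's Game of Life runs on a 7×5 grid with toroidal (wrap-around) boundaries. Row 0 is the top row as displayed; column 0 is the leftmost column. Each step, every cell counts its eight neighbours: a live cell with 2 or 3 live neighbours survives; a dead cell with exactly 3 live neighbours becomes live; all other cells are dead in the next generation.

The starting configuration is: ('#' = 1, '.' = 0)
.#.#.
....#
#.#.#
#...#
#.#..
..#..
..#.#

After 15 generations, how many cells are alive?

12

gen 0: .#.#.
....#
#.#.#
#...#
#.#..
..#..
..#.#
gen 1: #.###
.##.#
.#...
.....
#..##
..#..
.##..
gen 2: ....#
....#
###..
#...#
...##
#.#.#
#...#
gen 3: ...##
.#.##
.#.#.
..#..
.#...
.#...
.#...
gen 4: ...##
.....
##.##
.##..
.##..
###..
#.#..
gen 5: ...##
..#..
##.##
....#
...#.
#..#.
#.#..
gen 6: .####
.##..
#####
..#..
...#.
.###.
###..
gen 7: ....#
.....
#...#
#....
.#.#.
#..##
.....
gen 8: .....
#...#
#...#
##...
.###.
#.###
#..#.
gen 9: #....
#...#
.....
...#.
.....
#....
####.
gen 10: ..##.
#...#
....#
.....
.....
#.#.#
#.#..
gen 11: #.##.
#...#
#...#
.....
.....
#..##
#.#..
gen 12: #.##.
.....
#...#
.....
....#
##.##
#.#..
gen 13: ..###
##.#.
.....
#...#
...##
.###.
.....
gen 14: #####
##.#.
.#...
#..##
.#...
..###
.#..#
gen 15: .....
...#.
.#.#.
###.#
.#...
.####
.....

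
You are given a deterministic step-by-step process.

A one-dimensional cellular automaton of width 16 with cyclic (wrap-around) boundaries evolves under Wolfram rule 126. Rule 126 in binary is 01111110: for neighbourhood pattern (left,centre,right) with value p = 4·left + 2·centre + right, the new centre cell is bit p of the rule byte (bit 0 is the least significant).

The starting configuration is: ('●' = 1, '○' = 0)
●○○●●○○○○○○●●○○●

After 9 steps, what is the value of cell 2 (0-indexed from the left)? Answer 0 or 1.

0

gen 0: ●○○●●○○○○○○●●○○●
gen 1: ●●●●●●○○○○●●●●●●
gen 2: ○○○○○●●○○●●○○○○○
gen 3: ○○○○●●●●●●●●○○○○
gen 4: ○○○●●○○○○○○●●○○○
gen 5: ○○●●●●○○○○●●●●○○
gen 6: ○●●○○●●○○●●○○●●○
gen 7: ●●●●●●●●●●●●●●●●
gen 8: ○○○○○○○○○○○○○○○○
gen 9: ○○○○○○○○○○○○○○○○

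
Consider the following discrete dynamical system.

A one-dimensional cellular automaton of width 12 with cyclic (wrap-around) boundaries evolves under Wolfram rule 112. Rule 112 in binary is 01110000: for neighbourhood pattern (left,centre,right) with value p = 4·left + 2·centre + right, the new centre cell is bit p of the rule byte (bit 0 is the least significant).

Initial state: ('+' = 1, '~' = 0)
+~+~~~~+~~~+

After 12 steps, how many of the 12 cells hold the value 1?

4

step 0: +~+~~~~+~~~+
step 1: ++~+~~~~+~~~
step 2: ~++~+~~~~+~~
step 3: ~~++~+~~~~+~
step 4: ~~~++~+~~~~+
step 5: +~~~++~+~~~~
step 6: ~+~~~++~+~~~
step 7: ~~+~~~++~+~~
step 8: ~~~+~~~++~+~
step 9: ~~~~+~~~++~+
step 10: +~~~~+~~~++~
step 11: ~+~~~~+~~~++
step 12: +~+~~~~+~~~+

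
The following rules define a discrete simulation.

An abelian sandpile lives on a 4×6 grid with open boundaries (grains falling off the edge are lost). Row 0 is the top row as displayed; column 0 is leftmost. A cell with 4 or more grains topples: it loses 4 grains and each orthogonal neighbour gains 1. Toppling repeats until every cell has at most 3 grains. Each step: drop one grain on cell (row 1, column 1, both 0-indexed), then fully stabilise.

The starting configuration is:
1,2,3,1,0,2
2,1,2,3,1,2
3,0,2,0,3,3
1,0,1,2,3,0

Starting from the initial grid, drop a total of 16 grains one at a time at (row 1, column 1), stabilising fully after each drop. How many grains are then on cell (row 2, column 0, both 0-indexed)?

gen 0: 1,2,3,1,0,2
2,1,2,3,1,2
3,0,2,0,3,3
1,0,1,2,3,0
gen 1: 1,2,3,1,0,2
2,2,2,3,1,2
3,0,2,0,3,3
1,0,1,2,3,0
gen 2: 1,2,3,1,0,2
2,3,2,3,1,2
3,0,2,0,3,3
1,0,1,2,3,0
gen 3: 1,3,3,1,0,2
3,0,3,3,1,2
3,1,2,0,3,3
1,0,1,2,3,0
gen 4: 1,3,3,1,0,2
3,1,3,3,1,2
3,1,2,0,3,3
1,0,1,2,3,0
gen 5: 1,3,3,1,0,2
3,2,3,3,1,2
3,1,2,0,3,3
1,0,1,2,3,0
gen 6: 1,3,3,1,0,2
3,3,3,3,1,2
3,1,2,0,3,3
1,0,1,2,3,0
gen 7: 3,1,1,3,0,2
1,3,2,0,2,2
0,3,3,1,3,3
2,0,1,2,3,0
gen 8: 3,2,2,3,0,2
2,2,0,1,2,2
1,1,1,2,3,3
2,1,2,2,3,0
gen 9: 3,2,2,3,0,2
2,3,0,1,2,2
1,1,1,2,3,3
2,1,2,2,3,0
gen 10: 3,3,2,3,0,2
3,0,1,1,2,2
1,2,1,2,3,3
2,1,2,2,3,0
gen 11: 3,3,2,3,0,2
3,1,1,1,2,2
1,2,1,2,3,3
2,1,2,2,3,0
gen 12: 3,3,2,3,0,2
3,2,1,1,2,2
1,2,1,2,3,3
2,1,2,2,3,0
gen 13: 3,3,2,3,0,2
3,3,1,1,2,2
1,2,1,2,3,3
2,1,2,2,3,0
gen 14: 1,1,3,3,0,2
1,2,2,1,2,2
2,3,1,2,3,3
2,1,2,2,3,0
gen 15: 1,1,3,3,0,2
1,3,2,1,2,2
2,3,1,2,3,3
2,1,2,2,3,0
gen 16: 1,2,3,3,0,2
2,1,3,1,2,2
3,0,2,2,3,3
2,2,2,2,3,0

3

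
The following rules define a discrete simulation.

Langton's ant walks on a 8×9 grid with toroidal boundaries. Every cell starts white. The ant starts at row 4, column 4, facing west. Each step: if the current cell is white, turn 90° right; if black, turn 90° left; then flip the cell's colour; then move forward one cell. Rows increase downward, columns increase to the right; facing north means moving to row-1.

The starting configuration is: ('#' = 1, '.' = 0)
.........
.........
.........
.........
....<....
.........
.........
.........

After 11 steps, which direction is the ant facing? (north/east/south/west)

south

t=0: .........
.........
.........
.........
....<....
.........
.........
.........
t=1: .........
.........
.........
....^....
....#....
.........
.........
.........
t=2: .........
.........
.........
....#>...
....#....
.........
.........
.........
t=3: .........
.........
.........
....##...
....#v...
.........
.........
.........
t=4: .........
.........
.........
....##...
....<#...
.........
.........
.........
t=5: .........
.........
.........
....##...
.....#...
....v....
.........
.........
t=6: .........
.........
.........
....##...
.....#...
...<#....
.........
.........
t=7: .........
.........
.........
....##...
...^.#...
...##....
.........
.........
t=8: .........
.........
.........
....##...
...#>#...
...##....
.........
.........
t=9: .........
.........
.........
....##...
...###...
...#v....
.........
.........
t=10: .........
.........
.........
....##...
...###...
...#.>...
.........
.........
t=11: .........
.........
.........
....##...
...###...
...#.#...
.....v...
.........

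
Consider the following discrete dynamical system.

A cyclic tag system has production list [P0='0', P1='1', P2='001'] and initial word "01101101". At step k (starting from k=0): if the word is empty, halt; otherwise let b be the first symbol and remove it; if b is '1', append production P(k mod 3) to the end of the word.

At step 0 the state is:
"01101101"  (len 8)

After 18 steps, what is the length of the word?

8

gen 0: "01101101"  (len 8)
gen 1: "1101101"  (len 7)
gen 2: "1011011"  (len 7)
gen 3: "011011001"  (len 9)
gen 4: "11011001"  (len 8)
gen 5: "10110011"  (len 8)
gen 6: "0110011001"  (len 10)
gen 7: "110011001"  (len 9)
gen 8: "100110011"  (len 9)
gen 9: "00110011001"  (len 11)
gen 10: "0110011001"  (len 10)
gen 11: "110011001"  (len 9)
gen 12: "10011001001"  (len 11)
gen 13: "00110010010"  (len 11)
gen 14: "0110010010"  (len 10)
gen 15: "110010010"  (len 9)
gen 16: "100100100"  (len 9)
gen 17: "001001001"  (len 9)
gen 18: "01001001"  (len 8)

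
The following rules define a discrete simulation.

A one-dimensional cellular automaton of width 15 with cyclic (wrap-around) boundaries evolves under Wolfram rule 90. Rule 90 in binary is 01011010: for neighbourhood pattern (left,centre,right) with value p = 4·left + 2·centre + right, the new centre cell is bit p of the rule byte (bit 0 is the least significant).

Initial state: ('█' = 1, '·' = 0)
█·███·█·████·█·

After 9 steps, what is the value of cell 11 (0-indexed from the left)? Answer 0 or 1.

gen 0: █·███·█·████·█·
gen 1: ··█·█···█··█···
gen 2: ·█···█·█·██·█··
gen 3: █·█·█····██··█·
gen 4: ·····█··█████··
gen 5: ····█·███···██·
gen 6: ···█··█·██·████
gen 7: █·█·██··██·█··█
gen 8: █···██████··███
gen 9: ██·██····████··

1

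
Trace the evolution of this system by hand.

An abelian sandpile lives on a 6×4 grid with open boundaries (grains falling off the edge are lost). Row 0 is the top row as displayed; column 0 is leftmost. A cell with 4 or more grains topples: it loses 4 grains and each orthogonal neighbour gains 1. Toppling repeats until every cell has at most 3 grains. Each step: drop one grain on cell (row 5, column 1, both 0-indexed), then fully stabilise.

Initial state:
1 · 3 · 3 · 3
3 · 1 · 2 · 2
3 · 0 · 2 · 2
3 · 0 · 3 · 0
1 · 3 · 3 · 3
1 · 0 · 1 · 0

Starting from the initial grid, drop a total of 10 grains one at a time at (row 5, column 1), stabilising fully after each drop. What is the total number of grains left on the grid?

46

step 0: 1 · 3 · 3 · 3
3 · 1 · 2 · 2
3 · 0 · 2 · 2
3 · 0 · 3 · 0
1 · 3 · 3 · 3
1 · 0 · 1 · 0
step 1: 1 · 3 · 3 · 3
3 · 1 · 2 · 2
3 · 0 · 2 · 2
3 · 0 · 3 · 0
1 · 3 · 3 · 3
1 · 1 · 1 · 0
step 2: 1 · 3 · 3 · 3
3 · 1 · 2 · 2
3 · 0 · 2 · 2
3 · 0 · 3 · 0
1 · 3 · 3 · 3
1 · 2 · 1 · 0
step 3: 1 · 3 · 3 · 3
3 · 1 · 2 · 2
3 · 0 · 2 · 2
3 · 0 · 3 · 0
1 · 3 · 3 · 3
1 · 3 · 1 · 0
step 4: 1 · 3 · 3 · 3
3 · 1 · 2 · 2
3 · 0 · 3 · 2
3 · 2 · 0 · 2
2 · 1 · 2 · 0
2 · 1 · 3 · 1
step 5: 1 · 3 · 3 · 3
3 · 1 · 2 · 2
3 · 0 · 3 · 2
3 · 2 · 0 · 2
2 · 1 · 2 · 0
2 · 2 · 3 · 1
step 6: 1 · 3 · 3 · 3
3 · 1 · 2 · 2
3 · 0 · 3 · 2
3 · 2 · 0 · 2
2 · 1 · 2 · 0
2 · 3 · 3 · 1
step 7: 1 · 3 · 3 · 3
3 · 1 · 2 · 2
3 · 0 · 3 · 2
3 · 2 · 0 · 2
2 · 2 · 3 · 0
3 · 1 · 0 · 2
step 8: 1 · 3 · 3 · 3
3 · 1 · 2 · 2
3 · 0 · 3 · 2
3 · 2 · 0 · 2
2 · 2 · 3 · 0
3 · 2 · 0 · 2
step 9: 1 · 3 · 3 · 3
3 · 1 · 2 · 2
3 · 0 · 3 · 2
3 · 2 · 0 · 2
2 · 2 · 3 · 0
3 · 3 · 0 · 2
step 10: 1 · 3 · 3 · 3
3 · 1 · 2 · 2
3 · 0 · 3 · 2
3 · 2 · 0 · 2
3 · 3 · 3 · 0
0 · 1 · 1 · 2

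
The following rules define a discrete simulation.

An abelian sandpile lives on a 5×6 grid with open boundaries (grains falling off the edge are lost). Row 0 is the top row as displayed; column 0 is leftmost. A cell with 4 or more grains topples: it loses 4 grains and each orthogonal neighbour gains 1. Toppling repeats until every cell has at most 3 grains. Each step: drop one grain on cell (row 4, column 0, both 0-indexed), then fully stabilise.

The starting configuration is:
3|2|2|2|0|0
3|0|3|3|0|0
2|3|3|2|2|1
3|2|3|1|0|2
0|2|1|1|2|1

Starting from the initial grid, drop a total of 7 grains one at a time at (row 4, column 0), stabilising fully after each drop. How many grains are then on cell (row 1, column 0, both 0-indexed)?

t=0: 3|2|2|2|0|0
3|0|3|3|0|0
2|3|3|2|2|1
3|2|3|1|0|2
0|2|1|1|2|1
t=1: 3|2|2|2|0|0
3|0|3|3|0|0
2|3|3|2|2|1
3|2|3|1|0|2
1|2|1|1|2|1
t=2: 3|2|2|2|0|0
3|0|3|3|0|0
2|3|3|2|2|1
3|2|3|1|0|2
2|2|1|1|2|1
t=3: 3|2|2|2|0|0
3|0|3|3|0|0
2|3|3|2|2|1
3|2|3|1|0|2
3|2|1|1|2|1
t=4: 3|2|2|2|0|0
3|0|3|3|0|0
3|3|3|2|2|1
0|3|3|1|0|2
1|3|1|1|2|1
t=5: 3|2|2|2|0|0
3|0|3|3|0|0
3|3|3|2|2|1
0|3|3|1|0|2
2|3|1|1|2|1
t=6: 3|2|2|2|0|0
3|0|3|3|0|0
3|3|3|2|2|1
0|3|3|1|0|2
3|3|1|1|2|1
t=7: 0|3|3|3|0|0
1|3|1|1|1|0
1|2|3|0|3|1
3|2|1|3|0|2
1|1|3|1|2|1

1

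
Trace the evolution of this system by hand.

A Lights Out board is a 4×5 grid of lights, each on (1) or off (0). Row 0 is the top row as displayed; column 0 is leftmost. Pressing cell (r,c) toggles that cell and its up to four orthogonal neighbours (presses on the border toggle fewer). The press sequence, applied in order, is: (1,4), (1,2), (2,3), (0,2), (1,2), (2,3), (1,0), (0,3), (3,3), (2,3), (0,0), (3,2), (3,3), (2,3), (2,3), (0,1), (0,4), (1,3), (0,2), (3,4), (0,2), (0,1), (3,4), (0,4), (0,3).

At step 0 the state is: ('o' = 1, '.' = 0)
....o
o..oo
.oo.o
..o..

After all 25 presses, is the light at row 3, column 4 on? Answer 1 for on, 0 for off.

[0] ....o
o..oo
.oo.o
..o..
[1] .....
o....
.oo..
..o..
[2] ..o..
oooo.
.o...
..o..
[3] ..o..
ooo..
.oooo
..oo.
[4] .o.o.
oo...
.oooo
..oo.
[5] .ooo.
o.oo.
.o.oo
..oo.
[6] .ooo.
o.o..
.oo..
..o..
[7] oooo.
.oo..
ooo..
..o..
[8] oo..o
.ooo.
ooo..
..o..
[9] oo..o
.ooo.
oooo.
...oo
[10] oo..o
.oo..
oo..o
....o
[11] ....o
ooo..
oo..o
....o
[12] ....o
ooo..
ooo.o
.oooo
[13] ....o
ooo..
ooooo
.o...
[14] ....o
oooo.
oo...
.o.o.
[15] ....o
ooo..
ooooo
.o...
[16] ooo.o
o.o..
ooooo
.o...
[17] oooo.
o.o.o
ooooo
.o...
[18] ooo..
o..o.
ooo.o
.o...
[19] o..o.
o.oo.
ooo.o
.o...
[20] o..o.
o.oo.
ooo..
.o.oo
[21] ooo..
o..o.
ooo..
.o.oo
[22] .....
oo.o.
ooo..
.o.oo
[23] .....
oo.o.
ooo.o
.o...
[24] ...oo
oo.oo
ooo.o
.o...
[25] ..o..
oo..o
ooo.o
.o...

0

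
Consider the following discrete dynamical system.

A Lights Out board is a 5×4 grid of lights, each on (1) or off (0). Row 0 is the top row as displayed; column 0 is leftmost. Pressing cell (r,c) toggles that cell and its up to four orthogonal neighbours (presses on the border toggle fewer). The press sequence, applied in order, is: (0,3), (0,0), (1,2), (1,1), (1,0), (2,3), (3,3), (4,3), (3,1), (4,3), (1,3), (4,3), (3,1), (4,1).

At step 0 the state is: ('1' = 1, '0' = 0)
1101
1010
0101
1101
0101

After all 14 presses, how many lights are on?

step 0: 1101
1010
0101
1101
0101
step 1: 1110
1011
0101
1101
0101
step 2: 0010
0011
0101
1101
0101
step 3: 0000
0100
0111
1101
0101
step 4: 0100
1010
0011
1101
0101
step 5: 1100
0110
1011
1101
0101
step 6: 1100
0111
1000
1100
0101
step 7: 1100
0111
1001
1111
0100
step 8: 1100
0111
1001
1110
0111
step 9: 1100
0111
1101
0000
0011
step 10: 1100
0111
1101
0001
0000
step 11: 1101
0100
1100
0001
0000
step 12: 1101
0100
1100
0000
0011
step 13: 1101
0100
1000
1110
0111
step 14: 1101
0100
1000
1010
1001

9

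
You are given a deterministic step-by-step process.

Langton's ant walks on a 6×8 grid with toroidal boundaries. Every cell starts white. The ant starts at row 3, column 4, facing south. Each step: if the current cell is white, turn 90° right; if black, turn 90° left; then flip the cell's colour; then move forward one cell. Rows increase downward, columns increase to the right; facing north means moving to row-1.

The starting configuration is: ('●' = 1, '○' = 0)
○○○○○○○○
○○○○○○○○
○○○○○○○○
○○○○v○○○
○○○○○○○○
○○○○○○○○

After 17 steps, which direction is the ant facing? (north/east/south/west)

0) ○○○○○○○○
○○○○○○○○
○○○○○○○○
○○○○v○○○
○○○○○○○○
○○○○○○○○
1) ○○○○○○○○
○○○○○○○○
○○○○○○○○
○○○<●○○○
○○○○○○○○
○○○○○○○○
2) ○○○○○○○○
○○○○○○○○
○○○^○○○○
○○○●●○○○
○○○○○○○○
○○○○○○○○
3) ○○○○○○○○
○○○○○○○○
○○○●>○○○
○○○●●○○○
○○○○○○○○
○○○○○○○○
4) ○○○○○○○○
○○○○○○○○
○○○●●○○○
○○○●v○○○
○○○○○○○○
○○○○○○○○
5) ○○○○○○○○
○○○○○○○○
○○○●●○○○
○○○●○>○○
○○○○○○○○
○○○○○○○○
6) ○○○○○○○○
○○○○○○○○
○○○●●○○○
○○○●○●○○
○○○○○v○○
○○○○○○○○
7) ○○○○○○○○
○○○○○○○○
○○○●●○○○
○○○●○●○○
○○○○<●○○
○○○○○○○○
8) ○○○○○○○○
○○○○○○○○
○○○●●○○○
○○○●^●○○
○○○○●●○○
○○○○○○○○
9) ○○○○○○○○
○○○○○○○○
○○○●●○○○
○○○●●>○○
○○○○●●○○
○○○○○○○○
10) ○○○○○○○○
○○○○○○○○
○○○●●^○○
○○○●●○○○
○○○○●●○○
○○○○○○○○
11) ○○○○○○○○
○○○○○○○○
○○○●●●>○
○○○●●○○○
○○○○●●○○
○○○○○○○○
12) ○○○○○○○○
○○○○○○○○
○○○●●●●○
○○○●●○v○
○○○○●●○○
○○○○○○○○
13) ○○○○○○○○
○○○○○○○○
○○○●●●●○
○○○●●<●○
○○○○●●○○
○○○○○○○○
14) ○○○○○○○○
○○○○○○○○
○○○●●^●○
○○○●●●●○
○○○○●●○○
○○○○○○○○
15) ○○○○○○○○
○○○○○○○○
○○○●<○●○
○○○●●●●○
○○○○●●○○
○○○○○○○○
16) ○○○○○○○○
○○○○○○○○
○○○●○○●○
○○○●v●●○
○○○○●●○○
○○○○○○○○
17) ○○○○○○○○
○○○○○○○○
○○○●○○●○
○○○●○>●○
○○○○●●○○
○○○○○○○○

east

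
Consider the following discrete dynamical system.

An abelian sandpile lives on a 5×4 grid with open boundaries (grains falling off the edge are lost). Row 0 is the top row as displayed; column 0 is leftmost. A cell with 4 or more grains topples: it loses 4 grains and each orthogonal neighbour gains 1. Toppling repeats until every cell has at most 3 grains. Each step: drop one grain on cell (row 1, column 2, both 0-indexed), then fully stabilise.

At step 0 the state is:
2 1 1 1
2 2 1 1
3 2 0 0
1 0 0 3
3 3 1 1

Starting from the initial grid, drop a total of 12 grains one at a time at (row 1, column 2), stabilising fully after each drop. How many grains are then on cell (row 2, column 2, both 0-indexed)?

t=0: 2 1 1 1
2 2 1 1
3 2 0 0
1 0 0 3
3 3 1 1
t=1: 2 1 1 1
2 2 2 1
3 2 0 0
1 0 0 3
3 3 1 1
t=2: 2 1 1 1
2 2 3 1
3 2 0 0
1 0 0 3
3 3 1 1
t=3: 2 1 2 1
2 3 0 2
3 2 1 0
1 0 0 3
3 3 1 1
t=4: 2 1 2 1
2 3 1 2
3 2 1 0
1 0 0 3
3 3 1 1
t=5: 2 1 2 1
2 3 2 2
3 2 1 0
1 0 0 3
3 3 1 1
t=6: 2 1 2 1
2 3 3 2
3 2 1 0
1 0 0 3
3 3 1 1
t=7: 2 2 3 1
3 0 1 3
3 3 2 0
1 0 0 3
3 3 1 1
t=8: 2 2 3 1
3 0 2 3
3 3 2 0
1 0 0 3
3 3 1 1
t=9: 2 2 3 1
3 0 3 3
3 3 2 0
1 0 0 3
3 3 1 1
t=10: 2 3 0 3
3 1 2 0
3 3 3 1
1 0 0 3
3 3 1 1
t=11: 2 3 0 3
3 1 3 0
3 3 3 1
1 0 0 3
3 3 1 1
t=12: 0 1 2 3
2 1 2 1
1 2 1 2
2 1 1 3
3 3 1 1

1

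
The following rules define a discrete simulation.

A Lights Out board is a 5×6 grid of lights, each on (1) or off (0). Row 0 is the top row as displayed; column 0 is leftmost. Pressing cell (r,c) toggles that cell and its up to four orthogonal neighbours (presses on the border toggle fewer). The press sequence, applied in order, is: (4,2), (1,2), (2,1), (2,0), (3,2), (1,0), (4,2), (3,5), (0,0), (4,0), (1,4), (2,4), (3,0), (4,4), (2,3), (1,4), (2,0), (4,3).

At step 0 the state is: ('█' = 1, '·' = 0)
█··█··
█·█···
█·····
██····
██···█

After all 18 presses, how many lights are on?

15

t=0: █··█··
█·█···
█·····
██····
██···█
t=1: █··█··
█·█···
█·····
███···
█·██·█
t=2: █·██··
██·█··
█·█···
███···
█·██·█
t=3: █·██··
█··█··
·█····
█·█···
█·██·█
t=4: █·██··
···█··
█·····
··█···
█·██·█
t=5: █·██··
···█··
█·█···
·█·█··
█··█·█
t=6: ··██··
██·█··
··█···
·█·█··
█··█·█
t=7: ··██··
██·█··
··█···
·███··
███··█
t=8: ··██··
██·█··
··█··█
·█████
███···
t=9: ████··
·█·█··
··█··█
·█████
███···
t=10: ████··
·█·█··
··█··█
██████
··█···
t=11: █████·
·█··██
··█·██
██████
··█···
t=12: █████·
·█···█
··██··
████·█
··█···
t=13: █████·
·█···█
█·██··
··██·█
█·█···
t=14: █████·
·█···█
█·██··
··████
█·████
t=15: █████·
·█·█·█
█···█·
··█·██
█·████
t=16: ████··
·█··█·
█·····
··█·██
█·████
t=17: ████··
██··█·
·█····
█·█·██
█·████
t=18: ████··
██··█·
·█····
█·████
█····█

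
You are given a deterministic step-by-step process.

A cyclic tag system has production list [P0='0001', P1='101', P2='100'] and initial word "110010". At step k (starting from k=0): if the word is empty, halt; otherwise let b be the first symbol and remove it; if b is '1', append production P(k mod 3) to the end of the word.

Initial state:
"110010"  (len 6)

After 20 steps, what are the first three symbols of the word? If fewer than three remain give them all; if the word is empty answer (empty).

t=0: "110010"  (len 6)
t=1: "100100001"  (len 9)
t=2: "00100001101"  (len 11)
t=3: "0100001101"  (len 10)
t=4: "100001101"  (len 9)
t=5: "00001101101"  (len 11)
t=6: "0001101101"  (len 10)
t=7: "001101101"  (len 9)
t=8: "01101101"  (len 8)
t=9: "1101101"  (len 7)
t=10: "1011010001"  (len 10)
t=11: "011010001101"  (len 12)
t=12: "11010001101"  (len 11)
t=13: "10100011010001"  (len 14)
t=14: "0100011010001101"  (len 16)
t=15: "100011010001101"  (len 15)
t=16: "000110100011010001"  (len 18)
t=17: "00110100011010001"  (len 17)
t=18: "0110100011010001"  (len 16)
t=19: "110100011010001"  (len 15)
t=20: "10100011010001101"  (len 17)

101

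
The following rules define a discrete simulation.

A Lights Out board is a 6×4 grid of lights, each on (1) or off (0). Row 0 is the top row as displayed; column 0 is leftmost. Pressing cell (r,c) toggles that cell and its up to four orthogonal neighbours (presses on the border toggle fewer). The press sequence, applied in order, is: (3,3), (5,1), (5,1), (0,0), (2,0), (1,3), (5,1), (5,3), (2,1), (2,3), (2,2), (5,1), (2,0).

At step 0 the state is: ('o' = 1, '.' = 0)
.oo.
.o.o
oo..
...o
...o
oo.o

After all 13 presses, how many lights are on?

gen 0: .oo.
.o.o
oo..
...o
...o
oo.o
gen 1: .oo.
.o.o
oo.o
..o.
....
oo.o
gen 2: .oo.
.o.o
oo.o
..o.
.o..
..oo
gen 3: .oo.
.o.o
oo.o
..o.
....
oo.o
gen 4: o.o.
oo.o
oo.o
..o.
....
oo.o
gen 5: o.o.
.o.o
...o
o.o.
....
oo.o
gen 6: o.oo
.oo.
....
o.o.
....
oo.o
gen 7: o.oo
.oo.
....
o.o.
.o..
..oo
gen 8: o.oo
.oo.
....
o.o.
.o.o
....
gen 9: o.oo
..o.
ooo.
ooo.
.o.o
....
gen 10: o.oo
..oo
oo.o
oooo
.o.o
....
gen 11: o.oo
...o
o.o.
oo.o
.o.o
....
gen 12: o.oo
...o
o.o.
oo.o
...o
ooo.
gen 13: o.oo
o..o
.oo.
.o.o
...o
ooo.

13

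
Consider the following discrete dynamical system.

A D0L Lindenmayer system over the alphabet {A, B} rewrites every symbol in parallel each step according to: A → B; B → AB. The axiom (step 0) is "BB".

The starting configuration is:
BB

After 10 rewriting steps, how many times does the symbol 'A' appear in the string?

[0] BB
[1] ABAB
[2] BABBAB
[3] ABBABABBAB
[4] BABABBABBABABBAB
[5] ABBABBABABBABABBABBABABBAB
[6] BABABBABABBABBABABBABBABABBABABBABBABABBAB
[7] ABBABBABABBABBABABBABABBABBABABBABABBABBABABBABBABABBABABBABBABABBAB
[8] BABABBABABBABBABABBABABBABBABABBABBABABBABABBABBABABBABBABABBABABBABBABABBABABBABBABABBABBABABBABABBABBABABBAB
[9] ABBABBABABBABBABABBABABBABBABABBABBABABBABABBABBABABBABABB…BABBABABBABABBABBABABBABABBABBABABBABBABABBABABBABBABABBAB  (len 178)
[10] BABABBABABBABBABABBABABBABBABABBABBABABBABABBABBABABBABABB…BABBABABBABABBABBABABBABABBABBABABBABBABABBABABBABBABABBAB  (len 288)

110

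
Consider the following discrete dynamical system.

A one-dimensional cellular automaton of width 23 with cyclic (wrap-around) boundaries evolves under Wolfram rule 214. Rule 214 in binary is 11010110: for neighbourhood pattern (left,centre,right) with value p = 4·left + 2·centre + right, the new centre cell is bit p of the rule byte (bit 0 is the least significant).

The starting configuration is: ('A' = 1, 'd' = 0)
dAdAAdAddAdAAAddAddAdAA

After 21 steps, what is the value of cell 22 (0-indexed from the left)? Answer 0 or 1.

1

0) dAdAAdAddAdAAAddAddAdAA
1) dAddAdAAAAddAAAAAAAAddA
2) dAAAAddAAAAAdAAAAAAAAAA
3) ddAAAAAdAAAAddAAAAAAAAA
4) AAdAAAAddAAAAAdAAAAAAAA
5) AAddAAAAAdAAAAddAAAAAAA
6) AAAAdAAAAddAAAAAdAAAAAA
7) AAAAddAAAAAdAAAAddAAAAA
8) AAAAAAdAAAAddAAAAAdAAAA
9) AAAAAAddAAAAAdAAAAddAAA
10) AAAAAAAAdAAAAddAAAAAdAA
11) AAAAAAAAddAAAAAdAAAAddA
12) AAAAAAAAAAdAAAAddAAAAAd
13) dAAAAAAAAAddAAAAAdAAAAd
14) AdAAAAAAAAAAdAAAAddAAAA
15) AddAAAAAAAAAddAAAAAdAAA
16) AAAdAAAAAAAAAAdAAAAddAA
17) AAAddAAAAAAAAAddAAAAAdA
18) AAAAAdAAAAAAAAAAdAAAAdd
19) dAAAAddAAAAAAAAAddAAAAA
20) ddAAAAAdAAAAAAAAAAdAAAA
21) AAdAAAAddAAAAAAAAAddAAA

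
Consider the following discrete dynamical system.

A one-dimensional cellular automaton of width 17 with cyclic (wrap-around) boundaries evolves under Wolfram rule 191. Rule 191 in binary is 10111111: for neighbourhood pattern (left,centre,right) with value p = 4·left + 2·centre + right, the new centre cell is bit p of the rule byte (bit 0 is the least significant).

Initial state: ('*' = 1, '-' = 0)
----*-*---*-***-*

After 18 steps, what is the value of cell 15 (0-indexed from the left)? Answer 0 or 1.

0) ----*-*---*-***-*
1) **************-**
2) *************-***
3) ************-****
4) ***********-*****
5) **********-******
6) *********-*******
7) ********-********
8) *******-*********
9) ******-**********
10) *****-***********
11) ****-************
12) ***-*************
13) **-**************
14) *-***************
15) -****************
16) ****************-
17) ***************-*
18) **************-**

1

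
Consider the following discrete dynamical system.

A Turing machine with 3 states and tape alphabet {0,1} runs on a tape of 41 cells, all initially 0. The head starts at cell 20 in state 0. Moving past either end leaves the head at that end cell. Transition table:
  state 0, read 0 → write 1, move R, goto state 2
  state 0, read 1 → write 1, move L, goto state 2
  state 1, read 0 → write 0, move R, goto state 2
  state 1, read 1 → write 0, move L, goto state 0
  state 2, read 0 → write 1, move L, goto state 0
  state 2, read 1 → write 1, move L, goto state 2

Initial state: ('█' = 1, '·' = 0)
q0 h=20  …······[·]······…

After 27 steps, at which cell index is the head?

7

t=0: q0 h=20  …······[·]······…
t=1: q2 h=21  …·····█[·]······…
t=2: q0 h=20  …······[█]█·····…
t=3: q2 h=19  …······[·]██····…
t=4: q0 h=18  …······[·]███···…
t=5: q2 h=19  …·····█[█]██····…
t=6: q2 h=18  …······[█]███···…
t=7: q2 h=17  …······[·]████··…
t=8: q0 h=16  …······[·]█████·…
t=9: q2 h=17  …·····█[█]████··…
t=10: q2 h=16  …······[█]█████·…
t=11: q2 h=15  …······[·]██████…
t=12: q0 h=14  …······[·]██████…
t=13: q2 h=15  …·····█[█]██████…
t=14: q2 h=14  …······[█]██████…
t=15: q2 h=13  …······[·]██████…
t=16: q0 h=12  …······[·]██████…
t=17: q2 h=13  …·····█[█]██████…
t=18: q2 h=12  …······[█]██████…
t=19: q2 h=11  …······[·]██████…
t=20: q0 h=10  …······[·]██████…
t=21: q2 h=11  …·····█[█]██████…
t=22: q2 h=10  …······[█]██████…
t=23: q2 h= 9  …······[·]██████…
t=24: q0 h= 8  …······[·]██████…
t=25: q2 h= 9  …·····█[█]██████…
t=26: q2 h= 8  …······[█]██████…
t=27: q2 h= 7  …······[·]██████…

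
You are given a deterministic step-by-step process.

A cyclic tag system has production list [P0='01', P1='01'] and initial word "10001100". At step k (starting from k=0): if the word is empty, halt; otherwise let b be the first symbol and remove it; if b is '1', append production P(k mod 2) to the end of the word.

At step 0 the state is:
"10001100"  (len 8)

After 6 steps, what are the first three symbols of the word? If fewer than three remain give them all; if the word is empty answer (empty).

gen 0: "10001100"  (len 8)
gen 1: "000110001"  (len 9)
gen 2: "00110001"  (len 8)
gen 3: "0110001"  (len 7)
gen 4: "110001"  (len 6)
gen 5: "1000101"  (len 7)
gen 6: "00010101"  (len 8)

000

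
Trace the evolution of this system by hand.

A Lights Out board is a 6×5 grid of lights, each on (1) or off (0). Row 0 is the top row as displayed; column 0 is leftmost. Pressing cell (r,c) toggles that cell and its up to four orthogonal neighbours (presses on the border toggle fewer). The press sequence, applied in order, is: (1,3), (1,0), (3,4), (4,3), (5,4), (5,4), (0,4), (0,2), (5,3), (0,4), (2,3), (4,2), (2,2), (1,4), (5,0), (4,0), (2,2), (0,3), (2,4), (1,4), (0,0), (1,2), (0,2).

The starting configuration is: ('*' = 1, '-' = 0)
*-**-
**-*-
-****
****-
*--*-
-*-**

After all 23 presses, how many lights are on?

14

t=0: *-**-
**-*-
-****
****-
*--*-
-*-**
t=1: *-*--
***-*
-**-*
****-
*--*-
-*-**
t=2: --*--
--*-*
***-*
****-
*--*-
-*-**
t=3: --*--
--*-*
***--
***-*
*--**
-*-**
t=4: --*--
--*-*
***--
*****
*-*--
-*--*
t=5: --*--
--*-*
***--
*****
*-*-*
-*-*-
t=6: --*--
--*-*
***--
*****
*-*--
-*--*
t=7: --***
--*--
***--
*****
*-*--
-*--*
t=8: -*--*
-----
***--
*****
*-*--
-*--*
t=9: -*--*
-----
***--
*****
*-**-
-***-
t=10: -*-*-
----*
***--
*****
*-**-
-***-
t=11: -*-*-
---**
**-**
***-*
*-**-
-***-
t=12: -*-*-
---**
**-**
**--*
**---
-*-*-
t=13: -*-*-
--***
*-*-*
***-*
**---
-*-*-
t=14: -*-**
--*--
*-*--
***-*
**---
-*-*-
t=15: -*-**
--*--
*-*--
***-*
-*---
*--*-
t=16: -*-**
--*--
*-*--
-**-*
*----
---*-
t=17: -*-**
-----
**-*-
-*--*
*----
---*-
t=18: -**--
---*-
**-*-
-*--*
*----
---*-
t=19: -**--
---**
**--*
-*---
*----
---*-
t=20: -**-*
-----
**---
-*---
*----
---*-
t=21: *-*-*
*----
**---
-*---
*----
---*-
t=22: *---*
****-
***--
-*---
*----
---*-
t=23: *****
**-*-
***--
-*---
*----
---*-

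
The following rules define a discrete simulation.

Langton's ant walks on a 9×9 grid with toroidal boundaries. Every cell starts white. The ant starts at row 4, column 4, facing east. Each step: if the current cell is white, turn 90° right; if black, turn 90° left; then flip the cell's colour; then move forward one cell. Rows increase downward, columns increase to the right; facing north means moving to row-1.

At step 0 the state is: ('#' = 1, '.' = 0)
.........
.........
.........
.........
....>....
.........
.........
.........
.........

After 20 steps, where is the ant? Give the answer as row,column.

gen 0: .........
.........
.........
.........
....>....
.........
.........
.........
.........
gen 1: .........
.........
.........
.........
....#....
....v....
.........
.........
.........
gen 2: .........
.........
.........
.........
....#....
...<#....
.........
.........
.........
gen 3: .........
.........
.........
.........
...^#....
...##....
.........
.........
.........
gen 4: .........
.........
.........
.........
...#>....
...##....
.........
.........
.........
gen 5: .........
.........
.........
....^....
...#.....
...##....
.........
.........
.........
gen 6: .........
.........
.........
....#>...
...#.....
...##....
.........
.........
.........
gen 7: .........
.........
.........
....##...
...#.v...
...##....
.........
.........
.........
gen 8: .........
.........
.........
....##...
...#<#...
...##....
.........
.........
.........
gen 9: .........
.........
.........
....^#...
...###...
...##....
.........
.........
.........
gen 10: .........
.........
.........
...<.#...
...###...
...##....
.........
.........
.........
gen 11: .........
.........
...^.....
...#.#...
...###...
...##....
.........
.........
.........
gen 12: .........
.........
...#>....
...#.#...
...###...
...##....
.........
.........
.........
gen 13: .........
.........
...##....
...#v#...
...###...
...##....
.........
.........
.........
gen 14: .........
.........
...##....
...<##...
...###...
...##....
.........
.........
.........
gen 15: .........
.........
...##....
....##...
...v##...
...##....
.........
.........
.........
gen 16: .........
.........
...##....
....##...
....>#...
...##....
.........
.........
.........
gen 17: .........
.........
...##....
....^#...
.....#...
...##....
.........
.........
.........
gen 18: .........
.........
...##....
...<.#...
.....#...
...##....
.........
.........
.........
gen 19: .........
.........
...^#....
...#.#...
.....#...
...##....
.........
.........
.........
gen 20: .........
.........
..<.#....
...#.#...
.....#...
...##....
.........
.........
.........

2,2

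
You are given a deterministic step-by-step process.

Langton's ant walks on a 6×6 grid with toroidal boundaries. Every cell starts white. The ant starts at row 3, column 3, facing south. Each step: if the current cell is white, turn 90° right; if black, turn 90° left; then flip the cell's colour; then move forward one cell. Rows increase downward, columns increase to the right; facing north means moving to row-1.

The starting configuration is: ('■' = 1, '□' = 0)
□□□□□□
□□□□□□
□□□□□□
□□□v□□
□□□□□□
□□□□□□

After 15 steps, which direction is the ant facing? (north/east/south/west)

[0] □□□□□□
□□□□□□
□□□□□□
□□□v□□
□□□□□□
□□□□□□
[1] □□□□□□
□□□□□□
□□□□□□
□□<■□□
□□□□□□
□□□□□□
[2] □□□□□□
□□□□□□
□□^□□□
□□■■□□
□□□□□□
□□□□□□
[3] □□□□□□
□□□□□□
□□■>□□
□□■■□□
□□□□□□
□□□□□□
[4] □□□□□□
□□□□□□
□□■■□□
□□■v□□
□□□□□□
□□□□□□
[5] □□□□□□
□□□□□□
□□■■□□
□□■□>□
□□□□□□
□□□□□□
[6] □□□□□□
□□□□□□
□□■■□□
□□■□■□
□□□□v□
□□□□□□
[7] □□□□□□
□□□□□□
□□■■□□
□□■□■□
□□□<■□
□□□□□□
[8] □□□□□□
□□□□□□
□□■■□□
□□■^■□
□□□■■□
□□□□□□
[9] □□□□□□
□□□□□□
□□■■□□
□□■■>□
□□□■■□
□□□□□□
[10] □□□□□□
□□□□□□
□□■■^□
□□■■□□
□□□■■□
□□□□□□
[11] □□□□□□
□□□□□□
□□■■■>
□□■■□□
□□□■■□
□□□□□□
[12] □□□□□□
□□□□□□
□□■■■■
□□■■□v
□□□■■□
□□□□□□
[13] □□□□□□
□□□□□□
□□■■■■
□□■■<■
□□□■■□
□□□□□□
[14] □□□□□□
□□□□□□
□□■■^■
□□■■■■
□□□■■□
□□□□□□
[15] □□□□□□
□□□□□□
□□■<□■
□□■■■■
□□□■■□
□□□□□□

west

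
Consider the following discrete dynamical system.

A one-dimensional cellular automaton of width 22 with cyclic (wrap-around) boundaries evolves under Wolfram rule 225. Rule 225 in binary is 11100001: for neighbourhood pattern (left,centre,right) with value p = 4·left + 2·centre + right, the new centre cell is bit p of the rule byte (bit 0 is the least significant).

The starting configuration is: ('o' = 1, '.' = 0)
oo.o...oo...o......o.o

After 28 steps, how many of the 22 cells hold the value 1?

k=0  oo.o...oo...o......o.o
k=1  ooo..o..o.o...oooo..o.
k=2  .oo......o..o..ooo...o
k=3  o.o.oooo........oo.o..
k=4  .o.o.ooo.oooooo..oo...
k=5  ..o.o.ooo.ooooo...o.oo
k=6  ...o.o.ooo.oooo.o..o.o
k=7  .o..o.o.ooo.oooo....o.
k=8  .....o.o.ooo.ooo.oo...
k=9  oooo..o.o.ooo.ooo.o.oo
k=10  oooo...o.o.ooo.ooo.o.o
k=11  oooo.o..o.o.ooo.ooo.o.
k=12  .oooo....o.o.ooo.ooo.o
k=13  o.ooo.oo..o.o.ooo.ooo.
k=14  .o.ooo.o...o.o.ooo.ooo
k=15  o.o.ooo..o..o.o.ooo.oo
k=16  oo.o.oo......o.o.ooo.o
k=17  ooo.o.o.oooo..o.o.ooo.
k=18  .ooo.o.o.ooo...o.o.ooo
k=19  o.ooo.o.o.oo.o..o.o.oo
k=20  oo.ooo.o.o.oo....o.o.o
k=21  ooo.ooo.o.o.o.oo..o.o.
k=22  .ooo.ooo.o.o.o.o...o.o
k=23  o.ooo.ooo.o.o.o..o..o.
k=24  .o.ooo.ooo.o.o.......o
k=25  o.o.ooo.ooo.o..ooooo..
k=26  .o.o.ooo.ooo....oooo..
k=27  ..o.o.ooo.oo.oo..ooo.o
k=28  ...o.o.ooo.oo.o...ooo.

11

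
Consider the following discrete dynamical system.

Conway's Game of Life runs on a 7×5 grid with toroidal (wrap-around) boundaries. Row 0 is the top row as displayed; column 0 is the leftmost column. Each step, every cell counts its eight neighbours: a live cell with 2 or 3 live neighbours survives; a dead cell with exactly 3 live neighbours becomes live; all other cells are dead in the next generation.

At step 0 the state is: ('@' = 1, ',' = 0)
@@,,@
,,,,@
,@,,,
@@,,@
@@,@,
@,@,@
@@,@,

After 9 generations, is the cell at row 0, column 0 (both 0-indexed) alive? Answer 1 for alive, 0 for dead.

1

0) @@,,@
,,,,@
,@,,,
@@,,@
@@,@,
@,@,@
@@,@,
1) ,@@@,
,@,,@
,@,,@
,,,,@
,,,@,
,,,,,
,,,@,
2) @@,@@
,@,,@
,,,@@
@,,@@
,,,,,
,,,,,
,,,@,
3) ,@,@,
,@,,,
,,@,,
@,,@,
,,,,@
,,,,,
@,@@,
4) @@,@@
,@,,,
,@@,,
,,,@@
,,,,@
,,,@@
,@@@@
5) ,,,,,
,,,@@
@@@@,
@,@@@
@,,,,
,,,,,
,@,,,
6) ,,,,,
@@,@@
,,,,,
,,,,,
@@,@,
,,,,,
,,,,,
7) @,,,@
@,,,@
@,,,@
,,,,,
,,,,,
,,,,,
,,,,,
8) @,,,@
,@,@,
@,,,@
,,,,,
,,,,,
,,,,,
,,,,,
9) @,,,@
,@,@,
@,,,@
,,,,,
,,,,,
,,,,,
,,,,,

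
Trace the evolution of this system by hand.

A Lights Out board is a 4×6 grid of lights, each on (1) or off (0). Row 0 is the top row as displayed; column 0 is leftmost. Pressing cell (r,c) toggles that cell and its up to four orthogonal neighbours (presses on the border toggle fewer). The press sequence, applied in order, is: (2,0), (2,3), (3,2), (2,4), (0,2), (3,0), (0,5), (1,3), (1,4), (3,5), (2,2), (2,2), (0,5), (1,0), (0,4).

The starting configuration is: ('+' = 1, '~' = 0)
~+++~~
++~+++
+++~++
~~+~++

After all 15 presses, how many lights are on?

8

0) ~+++~~
++~+++
+++~++
~~+~++
1) ~+++~~
~+~+++
~~+~++
+~+~++
2) ~+++~~
~+~~++
~~~+~+
+~++++
3) ~+++~~
~+~~++
~~++~+
++~~++
4) ~+++~~
~+~~~+
~~+~+~
++~~~+
5) ~~~~~~
~++~~+
~~+~+~
++~~~+
6) ~~~~~~
~++~~+
+~+~+~
~~~~~+
7) ~~~~++
~++~~~
+~+~+~
~~~~~+
8) ~~~+++
~+~++~
+~+++~
~~~~~+
9) ~~~+~+
~+~~~+
+~++~~
~~~~~+
10) ~~~+~+
~+~~~+
+~++~+
~~~~+~
11) ~~~+~+
~++~~+
++~~~+
~~+~+~
12) ~~~+~+
~+~~~+
+~++~+
~~~~+~
13) ~~~++~
~+~~~~
+~++~+
~~~~+~
14) +~~++~
+~~~~~
~~++~+
~~~~+~
15) +~~~~+
+~~~+~
~~++~+
~~~~+~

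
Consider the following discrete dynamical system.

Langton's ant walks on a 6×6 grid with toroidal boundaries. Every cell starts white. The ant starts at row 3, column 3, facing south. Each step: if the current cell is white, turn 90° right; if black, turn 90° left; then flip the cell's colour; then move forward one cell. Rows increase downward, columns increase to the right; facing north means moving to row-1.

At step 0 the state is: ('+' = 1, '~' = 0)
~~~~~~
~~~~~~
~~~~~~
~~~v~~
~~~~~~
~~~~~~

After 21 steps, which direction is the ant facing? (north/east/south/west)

east

gen 0: ~~~~~~
~~~~~~
~~~~~~
~~~v~~
~~~~~~
~~~~~~
gen 1: ~~~~~~
~~~~~~
~~~~~~
~~<+~~
~~~~~~
~~~~~~
gen 2: ~~~~~~
~~~~~~
~~^~~~
~~++~~
~~~~~~
~~~~~~
gen 3: ~~~~~~
~~~~~~
~~+>~~
~~++~~
~~~~~~
~~~~~~
gen 4: ~~~~~~
~~~~~~
~~++~~
~~+v~~
~~~~~~
~~~~~~
gen 5: ~~~~~~
~~~~~~
~~++~~
~~+~>~
~~~~~~
~~~~~~
gen 6: ~~~~~~
~~~~~~
~~++~~
~~+~+~
~~~~v~
~~~~~~
gen 7: ~~~~~~
~~~~~~
~~++~~
~~+~+~
~~~<+~
~~~~~~
gen 8: ~~~~~~
~~~~~~
~~++~~
~~+^+~
~~~++~
~~~~~~
gen 9: ~~~~~~
~~~~~~
~~++~~
~~++>~
~~~++~
~~~~~~
gen 10: ~~~~~~
~~~~~~
~~++^~
~~++~~
~~~++~
~~~~~~
gen 11: ~~~~~~
~~~~~~
~~+++>
~~++~~
~~~++~
~~~~~~
gen 12: ~~~~~~
~~~~~~
~~++++
~~++~v
~~~++~
~~~~~~
gen 13: ~~~~~~
~~~~~~
~~++++
~~++<+
~~~++~
~~~~~~
gen 14: ~~~~~~
~~~~~~
~~++^+
~~++++
~~~++~
~~~~~~
gen 15: ~~~~~~
~~~~~~
~~+<~+
~~++++
~~~++~
~~~~~~
gen 16: ~~~~~~
~~~~~~
~~+~~+
~~+v++
~~~++~
~~~~~~
gen 17: ~~~~~~
~~~~~~
~~+~~+
~~+~>+
~~~++~
~~~~~~
gen 18: ~~~~~~
~~~~~~
~~+~^+
~~+~~+
~~~++~
~~~~~~
gen 19: ~~~~~~
~~~~~~
~~+~+>
~~+~~+
~~~++~
~~~~~~
gen 20: ~~~~~~
~~~~~^
~~+~+~
~~+~~+
~~~++~
~~~~~~
gen 21: ~~~~~~
>~~~~+
~~+~+~
~~+~~+
~~~++~
~~~~~~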